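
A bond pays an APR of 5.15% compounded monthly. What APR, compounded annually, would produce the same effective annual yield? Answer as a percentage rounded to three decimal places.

5.273%

EAR = (1 + 0.0515/12)^12 − 1 = 0.052733.
Compounded annually, the equivalent nominal rate is the EAR itself: 5.273%.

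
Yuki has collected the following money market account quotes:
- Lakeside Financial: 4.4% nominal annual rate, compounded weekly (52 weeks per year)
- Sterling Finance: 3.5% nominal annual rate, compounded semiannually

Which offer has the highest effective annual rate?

Lakeside Financial

Lakeside Financial: (1 + 0.044/52)^52 − 1 = 4.496%
Sterling Finance: (1 + 0.035/2)^2 − 1 = 3.531%
The highest effective annual rate is Lakeside Financial at 4.496%.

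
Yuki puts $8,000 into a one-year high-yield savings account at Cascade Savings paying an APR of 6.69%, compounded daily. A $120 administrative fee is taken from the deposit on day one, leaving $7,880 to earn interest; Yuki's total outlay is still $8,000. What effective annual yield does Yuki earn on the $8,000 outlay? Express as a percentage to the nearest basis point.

5.31%

Value after one year: 7,880 × (1 + 0.0669/365)^365 = 7,880 × 1.069182 = $8,425.15.
Effective yield on the $8,000 outlay: 8,425.15 / 8,000 − 1 = 0.053144 = 5.31%.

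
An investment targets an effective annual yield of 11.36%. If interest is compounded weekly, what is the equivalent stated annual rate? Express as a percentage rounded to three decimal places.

10.771%

(1 + r/52)^52 − 1 = 0.1136, so 1 + r/52 = 1.1136^(1/52).
r/52 = 0.002071, so r = 0.107709 = 10.771%.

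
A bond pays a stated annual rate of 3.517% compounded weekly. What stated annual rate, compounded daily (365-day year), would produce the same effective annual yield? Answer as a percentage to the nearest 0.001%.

EAR = (1 + 0.03517/52)^52 − 1 = 0.035783.
Solve (1 + r/365)^365 = 1.035783: r/365 = 1.035783^(1/365) − 1 = 0.000096, so r = 0.035160 = 3.516%.

3.516%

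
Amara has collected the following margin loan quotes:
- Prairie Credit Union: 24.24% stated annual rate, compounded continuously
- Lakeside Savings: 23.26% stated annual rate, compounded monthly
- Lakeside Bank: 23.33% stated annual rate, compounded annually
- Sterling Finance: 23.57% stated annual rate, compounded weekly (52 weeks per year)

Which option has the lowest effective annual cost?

Lakeside Bank

Prairie Credit Union: e^0.2424 − 1 = 27.430%
Lakeside Savings: (1 + 0.2326/12)^12 − 1 = 25.907%
Lakeside Bank: compounded annually, EAR = 23.330%
Sterling Finance: (1 + 0.2357/52)^52 − 1 = 26.512%
The lowest effective annual rate is Lakeside Bank at 23.330%.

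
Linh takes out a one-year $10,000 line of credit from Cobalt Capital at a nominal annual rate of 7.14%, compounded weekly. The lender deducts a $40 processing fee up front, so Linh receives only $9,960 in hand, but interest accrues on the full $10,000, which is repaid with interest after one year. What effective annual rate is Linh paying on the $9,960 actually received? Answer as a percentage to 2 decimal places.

Amount owed after one year: 10,000 × (1 + 0.0714/52)^52 = 10,000 × 1.073958 = $10,739.58.
Effective rate on net proceeds: 10,739.58 / 9,960 − 1 = 0.078271 = 7.83%.

7.83%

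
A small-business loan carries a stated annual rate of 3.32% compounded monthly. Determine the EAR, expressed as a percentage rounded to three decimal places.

EAR = (1 + 0.0332/12)^12 − 1.
= (1 + 0.002767)^12 − 1 = 1.033710 − 1 = 3.371%.

3.371%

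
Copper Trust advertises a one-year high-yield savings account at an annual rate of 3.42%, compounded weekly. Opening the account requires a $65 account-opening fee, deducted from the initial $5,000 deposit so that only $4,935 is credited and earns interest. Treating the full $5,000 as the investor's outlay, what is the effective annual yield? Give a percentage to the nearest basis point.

2.13%

Value after one year: 4,935 × (1 + 0.0342/52)^52 = 4,935 × 1.034780 = $5,106.64.
Effective yield on the $5,000 outlay: 5,106.64 / 5,000 − 1 = 0.021328 = 2.13%.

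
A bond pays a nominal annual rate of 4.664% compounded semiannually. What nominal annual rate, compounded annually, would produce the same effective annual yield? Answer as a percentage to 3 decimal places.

4.718%

EAR = (1 + 0.04664/2)^2 − 1 = 0.047184.
Compounded annually, the equivalent nominal rate is the EAR itself: 4.718%.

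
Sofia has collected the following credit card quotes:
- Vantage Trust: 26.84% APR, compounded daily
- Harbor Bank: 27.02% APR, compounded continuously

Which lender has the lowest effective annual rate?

Vantage Trust

Vantage Trust: (1 + 0.2684/365)^365 − 1 = 30.774%
Harbor Bank: e^0.2702 − 1 = 31.023%
The lowest effective annual rate is Vantage Trust at 30.774%.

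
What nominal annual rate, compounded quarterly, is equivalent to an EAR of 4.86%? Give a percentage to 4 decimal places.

4.7739%

(1 + r/4)^4 − 1 = 0.0486, so 1 + r/4 = 1.0486^(1/4).
r/4 = 0.011935, so r = 0.047739 = 4.7739%.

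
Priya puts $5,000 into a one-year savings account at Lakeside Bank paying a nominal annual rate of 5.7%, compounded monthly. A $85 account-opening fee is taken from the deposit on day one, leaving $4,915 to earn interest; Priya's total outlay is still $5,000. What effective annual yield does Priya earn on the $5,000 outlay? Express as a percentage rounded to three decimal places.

Value after one year: 4,915 × (1 + 0.057/12)^12 = 4,915 × 1.058513 = $5,202.59.
Effective yield on the $5,000 outlay: 5,202.59 / 5,000 − 1 = 0.040518 = 4.052%.

4.052%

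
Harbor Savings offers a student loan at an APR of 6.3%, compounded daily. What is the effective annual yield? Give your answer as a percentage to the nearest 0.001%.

EAR = (1 + 0.063/365)^365 − 1.
= (1 + 0.000173)^365 − 1 = 1.065021 − 1 = 6.502%.

6.502%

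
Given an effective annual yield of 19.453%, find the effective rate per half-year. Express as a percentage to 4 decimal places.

9.2946%

The per-half-year rate i satisfies (1 + i)^2 = 1 + 0.19453.
i = 1.19453^(1/2) − 1 = 0.0929456 = 9.2946%.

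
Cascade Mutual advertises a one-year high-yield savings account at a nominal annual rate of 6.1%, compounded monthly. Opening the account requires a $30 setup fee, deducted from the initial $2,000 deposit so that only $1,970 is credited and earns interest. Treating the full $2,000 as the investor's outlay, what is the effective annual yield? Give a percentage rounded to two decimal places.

Value after one year: 1,970 × (1 + 0.061/12)^12 = 1,970 × 1.062735 = $2,093.59.
Effective yield on the $2,000 outlay: 2,093.59 / 2,000 − 1 = 0.046794 = 4.68%.

4.68%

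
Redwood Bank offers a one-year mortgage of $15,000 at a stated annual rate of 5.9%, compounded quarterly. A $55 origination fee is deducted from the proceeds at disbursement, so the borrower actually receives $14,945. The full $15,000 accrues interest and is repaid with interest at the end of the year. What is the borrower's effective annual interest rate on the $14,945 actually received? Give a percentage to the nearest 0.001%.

Amount owed after one year: 15,000 × (1 + 0.059/4)^4 = 15,000 × 1.060318 = $15,904.77.
Effective rate on net proceeds: 15,904.77 / 14,945 − 1 = 0.064220 = 6.422%.

6.422%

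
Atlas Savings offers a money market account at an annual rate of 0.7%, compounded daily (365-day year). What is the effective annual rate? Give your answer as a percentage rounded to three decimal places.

0.702%

EAR = (1 + 0.007/365)^365 − 1.
= 1.007024 − 1 = 0.702%.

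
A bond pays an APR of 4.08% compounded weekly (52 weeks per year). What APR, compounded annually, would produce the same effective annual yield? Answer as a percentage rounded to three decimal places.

EAR = (1 + 0.0408/52)^52 − 1 = 0.041627.
Compounded annually, the equivalent nominal rate is the EAR itself: 4.163%.

4.163%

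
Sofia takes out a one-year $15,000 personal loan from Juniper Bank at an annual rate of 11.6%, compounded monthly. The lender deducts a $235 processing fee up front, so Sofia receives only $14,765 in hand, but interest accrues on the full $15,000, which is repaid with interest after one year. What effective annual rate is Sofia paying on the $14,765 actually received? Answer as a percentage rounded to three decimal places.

14.023%

Amount owed after one year: 15,000 × (1 + 0.116/12)^12 = 15,000 × 1.122370 = $16,835.56.
Effective rate on net proceeds: 16,835.56 / 14,765 − 1 = 0.140234 = 14.023%.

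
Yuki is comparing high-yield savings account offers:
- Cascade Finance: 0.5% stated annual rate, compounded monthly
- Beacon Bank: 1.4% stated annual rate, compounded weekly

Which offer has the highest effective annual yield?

Beacon Bank

Cascade Finance: (1 + 0.005/12)^12 − 1 = 0.501%
Beacon Bank: (1 + 0.014/52)^52 − 1 = 1.410%
The highest effective annual rate is Beacon Bank at 1.410%.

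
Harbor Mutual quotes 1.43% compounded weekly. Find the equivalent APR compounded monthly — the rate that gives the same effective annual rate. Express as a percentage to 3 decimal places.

1.431%

EAR = (1 + 0.0143/52)^52 − 1 = 0.014401.
Solve (1 + r/12)^12 = 1.014401: r/12 = 1.014401^(1/12) − 1 = 0.001192, so r = 0.014307 = 1.431%.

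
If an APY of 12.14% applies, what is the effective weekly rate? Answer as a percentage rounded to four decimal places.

0.2206%

The per-week rate i satisfies (1 + i)^52 = 1 + 0.1214.
i = 1.1214^(1/52) − 1 = 0.0022059 = 0.2206%.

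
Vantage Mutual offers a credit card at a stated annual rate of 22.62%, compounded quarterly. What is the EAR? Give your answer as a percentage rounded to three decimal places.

EAR = (1 + 0.2262/4)^4 − 1.
= (1 + 0.056550)^4 − 1 = 1.246121 − 1 = 24.612%.

24.612%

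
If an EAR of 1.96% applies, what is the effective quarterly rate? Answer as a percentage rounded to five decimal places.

0.48644%

The per-quarter rate i satisfies (1 + i)^4 = 1 + 0.0196.
i = 1.0196^(1/4) − 1 = 0.0048644 = 0.48644%.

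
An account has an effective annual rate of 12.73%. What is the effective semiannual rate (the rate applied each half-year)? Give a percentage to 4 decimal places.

6.1744%

The per-half-year rate i satisfies (1 + i)^2 = 1 + 0.1273.
i = 1.1273^(1/2) − 1 = 0.0617438 = 6.1744%.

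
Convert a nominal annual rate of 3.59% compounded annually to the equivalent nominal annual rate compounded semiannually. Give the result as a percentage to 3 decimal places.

3.558%

Compounded annually, EAR = nominal = 0.035900.
Solve (1 + r/2)^2 = 1.035900: r/2 = 1.035900^(1/2) − 1 = 0.017792, so r = 0.035583 = 3.558%.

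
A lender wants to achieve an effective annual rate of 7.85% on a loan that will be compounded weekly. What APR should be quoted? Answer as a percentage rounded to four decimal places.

7.5626%

(1 + r/52)^52 − 1 = 0.0785, so 1 + r/52 = 1.0785^(1/52).
r/52 = 0.001454, so r = 0.075626 = 7.5626%.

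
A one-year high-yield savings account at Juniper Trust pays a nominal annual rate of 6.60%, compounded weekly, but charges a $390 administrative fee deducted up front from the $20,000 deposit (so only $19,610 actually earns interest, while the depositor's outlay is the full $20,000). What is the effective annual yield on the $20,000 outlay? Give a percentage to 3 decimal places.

4.735%

Value after one year: 19,610 × (1 + 0.0660/52)^52 = 19,610 × 1.068182 = $20,947.05.
Effective yield on the $20,000 outlay: 20,947.05 / 20,000 − 1 = 0.047352 = 4.735%.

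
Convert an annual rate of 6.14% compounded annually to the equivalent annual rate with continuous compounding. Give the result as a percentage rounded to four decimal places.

5.9589%

Compounded annually, EAR = nominal = 0.061400.
Equivalent continuous rate: r = ln(1 + 0.061400) = 0.059589 = 5.9589%.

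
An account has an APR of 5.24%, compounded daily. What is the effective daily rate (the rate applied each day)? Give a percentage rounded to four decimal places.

0.0144%

With a nominal annual rate compounded daily, the periodic rate is the nominal rate divided by 365.
i = 0.0524 / 365 = 0.0001436 = 0.0144%.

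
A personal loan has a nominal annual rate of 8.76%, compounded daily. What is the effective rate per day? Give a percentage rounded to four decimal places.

0.0240%

With a nominal annual rate compounded daily, the periodic rate is the nominal rate divided by 365.
i = 0.0876 / 365 = 0.0002400 = 0.0240%.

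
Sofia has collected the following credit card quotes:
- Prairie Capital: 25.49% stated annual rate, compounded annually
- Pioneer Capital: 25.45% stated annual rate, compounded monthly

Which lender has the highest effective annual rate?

Pioneer Capital

Prairie Capital: compounded annually, EAR = 25.490%
Pioneer Capital: (1 + 0.2545/12)^12 − 1 = 28.639%
The highest effective annual rate is Pioneer Capital at 28.639%.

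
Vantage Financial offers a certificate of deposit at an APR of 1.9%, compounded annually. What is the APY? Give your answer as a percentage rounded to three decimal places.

Annual compounding means the effective rate equals the nominal rate: 1.900%.

1.900%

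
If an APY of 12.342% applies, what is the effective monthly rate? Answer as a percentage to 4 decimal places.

0.9745%

The per-month rate i satisfies (1 + i)^12 = 1 + 0.12342.
i = 1.12342^(1/12) − 1 = 0.0097453 = 0.9745%.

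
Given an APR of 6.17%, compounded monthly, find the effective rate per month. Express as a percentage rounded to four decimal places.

With a nominal annual rate compounded monthly, the periodic rate is the nominal rate divided by 12.
i = 0.0617 / 12 = 0.0051417 = 0.5142%.

0.5142%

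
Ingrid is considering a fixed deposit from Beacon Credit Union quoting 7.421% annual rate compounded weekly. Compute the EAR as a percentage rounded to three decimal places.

EAR = (1 + 0.07421/52)^52 − 1.
= (1 + 0.001427)^52 − 1 = 1.076976 − 1 = 7.698%.

7.698%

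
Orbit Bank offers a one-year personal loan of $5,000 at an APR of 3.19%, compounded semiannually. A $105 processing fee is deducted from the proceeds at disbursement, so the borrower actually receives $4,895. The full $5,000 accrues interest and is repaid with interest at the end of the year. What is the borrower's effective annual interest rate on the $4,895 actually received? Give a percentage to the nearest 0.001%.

5.429%

Amount owed after one year: 5,000 × (1 + 0.0319/2)^2 = 5,000 × 1.032154 = $5,160.77.
Effective rate on net proceeds: 5,160.77 / 4,895 − 1 = 0.054295 = 5.429%.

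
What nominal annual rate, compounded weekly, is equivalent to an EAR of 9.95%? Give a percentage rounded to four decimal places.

(1 + r/52)^52 − 1 = 0.0995, so 1 + r/52 = 1.0995^(1/52).
r/52 = 0.001826, so r = 0.094942 = 9.4942%.

9.4942%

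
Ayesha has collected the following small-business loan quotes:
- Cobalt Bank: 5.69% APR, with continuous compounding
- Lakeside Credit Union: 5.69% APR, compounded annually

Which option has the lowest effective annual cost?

Lakeside Credit Union

Cobalt Bank: e^0.0569 − 1 = 5.855%
Lakeside Credit Union: compounded annually, EAR = 5.690%
The lowest effective annual rate is Lakeside Credit Union at 5.690%.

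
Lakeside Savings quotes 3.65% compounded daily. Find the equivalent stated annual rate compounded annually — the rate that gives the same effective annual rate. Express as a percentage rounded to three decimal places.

EAR = (1 + 0.0365/365)^365 − 1 = 0.037172.
Compounded annually, the equivalent nominal rate is the EAR itself: 3.717%.

3.717%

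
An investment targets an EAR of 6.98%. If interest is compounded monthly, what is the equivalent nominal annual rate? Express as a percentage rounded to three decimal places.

(1 + r/12)^12 − 1 = 0.0698, so 1 + r/12 = 1.0698^(1/12).
r/12 = 0.005638, so r = 0.067662 = 6.766%.

6.766%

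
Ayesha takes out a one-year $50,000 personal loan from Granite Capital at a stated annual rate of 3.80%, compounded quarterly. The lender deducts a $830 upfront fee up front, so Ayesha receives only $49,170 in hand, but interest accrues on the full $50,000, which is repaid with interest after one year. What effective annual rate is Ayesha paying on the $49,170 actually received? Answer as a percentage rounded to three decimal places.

5.608%

Amount owed after one year: 50,000 × (1 + 0.0380/4)^4 = 50,000 × 1.038545 = $51,927.25.
Effective rate on net proceeds: 51,927.25 / 49,170 − 1 = 0.056076 = 5.608%.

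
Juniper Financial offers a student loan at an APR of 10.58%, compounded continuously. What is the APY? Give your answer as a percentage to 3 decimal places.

With continuous compounding, EAR = e^0.1058 − 1.
e^0.1058 = 1.111600, so EAR = 0.111600 = 11.160%.

11.160%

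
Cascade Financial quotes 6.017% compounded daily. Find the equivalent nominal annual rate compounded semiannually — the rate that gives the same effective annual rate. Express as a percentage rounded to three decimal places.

6.108%

EAR = (1 + 0.06017/365)^365 − 1 = 0.062012.
Solve (1 + r/2)^2 = 1.062012: r/2 = 1.062012^(1/2) − 1 = 0.030540, so r = 0.061079 = 6.108%.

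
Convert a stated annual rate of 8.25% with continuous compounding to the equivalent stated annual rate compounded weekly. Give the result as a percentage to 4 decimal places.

8.2565%

EAR under continuous compounding: e^0.0825 − 1 = 0.085999.
Solve (1 + r/52)^52 = 1.085999: r/52 = 1.085999^(1/52) − 1 = 0.001588, so r = 0.082565 = 8.2565%.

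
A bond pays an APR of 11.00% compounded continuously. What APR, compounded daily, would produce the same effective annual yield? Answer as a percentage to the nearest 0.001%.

11.002%

EAR under continuous compounding: e^0.1100 − 1 = 0.116278.
Solve (1 + r/365)^365 = 1.116278: r/365 = 1.116278^(1/365) − 1 = 0.000301, so r = 0.110017 = 11.002%.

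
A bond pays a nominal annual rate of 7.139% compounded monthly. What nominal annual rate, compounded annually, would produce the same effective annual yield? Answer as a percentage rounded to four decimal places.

7.3773%

EAR = (1 + 0.07139/12)^12 − 1 = 0.073773.
Compounded annually, the equivalent nominal rate is the EAR itself: 7.3773%.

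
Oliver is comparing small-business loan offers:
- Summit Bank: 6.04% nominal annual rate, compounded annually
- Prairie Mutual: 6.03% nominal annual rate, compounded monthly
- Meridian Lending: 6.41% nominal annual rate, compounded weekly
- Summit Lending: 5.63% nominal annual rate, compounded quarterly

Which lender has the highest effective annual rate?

Summit Bank: compounded annually, EAR = 6.040%
Prairie Mutual: (1 + 0.0603/12)^12 − 1 = 6.199%
Meridian Lending: (1 + 0.0641/52)^52 − 1 = 6.616%
Summit Lending: (1 + 0.0563/4)^4 − 1 = 5.750%
The highest effective annual rate is Meridian Lending at 6.616%.

Meridian Lending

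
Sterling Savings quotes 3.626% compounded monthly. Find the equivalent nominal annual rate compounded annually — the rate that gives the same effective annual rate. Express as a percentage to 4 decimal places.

EAR = (1 + 0.03626/12)^12 − 1 = 0.036869.
Compounded annually, the equivalent nominal rate is the EAR itself: 3.6869%.

3.6869%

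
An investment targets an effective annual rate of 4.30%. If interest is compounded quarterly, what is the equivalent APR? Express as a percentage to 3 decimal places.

4.232%

(1 + r/4)^4 − 1 = 0.0430, so 1 + r/4 = 1.0430^(1/4).
r/4 = 0.010581, so r = 0.042324 = 4.232%.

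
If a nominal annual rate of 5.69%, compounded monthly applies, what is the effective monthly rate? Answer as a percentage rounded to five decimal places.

With a nominal annual rate compounded monthly, the periodic rate is the nominal rate divided by 12.
i = 0.0569 / 12 = 0.0047417 = 0.47417%.

0.47417%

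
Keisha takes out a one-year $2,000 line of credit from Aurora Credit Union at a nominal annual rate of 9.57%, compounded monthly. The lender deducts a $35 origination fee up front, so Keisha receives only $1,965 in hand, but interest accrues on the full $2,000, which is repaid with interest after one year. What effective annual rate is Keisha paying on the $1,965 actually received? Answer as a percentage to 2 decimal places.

Amount owed after one year: 2,000 × (1 + 0.0957/12)^12 = 2,000 × 1.100011 = $2,200.02.
Effective rate on net proceeds: 2,200.02 / 1,965 − 1 = 0.119604 = 11.96%.

11.96%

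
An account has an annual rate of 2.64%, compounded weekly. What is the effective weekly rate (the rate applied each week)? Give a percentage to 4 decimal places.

0.0508%

With a nominal annual rate compounded weekly, the periodic rate is the nominal rate divided by 52.
i = 0.0264 / 52 = 0.0005077 = 0.0508%.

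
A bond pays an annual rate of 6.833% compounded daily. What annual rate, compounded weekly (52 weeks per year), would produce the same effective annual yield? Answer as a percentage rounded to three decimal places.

EAR = (1 + 0.06833/365)^365 − 1 = 0.070712.
Solve (1 + r/52)^52 = 1.070712: r/52 = 1.070712^(1/52) − 1 = 0.001315, so r = 0.068369 = 6.837%.

6.837%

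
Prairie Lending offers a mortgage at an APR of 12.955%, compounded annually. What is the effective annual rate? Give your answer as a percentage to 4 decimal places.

Annual compounding means the effective rate equals the nominal rate: 12.9550%.

12.9550%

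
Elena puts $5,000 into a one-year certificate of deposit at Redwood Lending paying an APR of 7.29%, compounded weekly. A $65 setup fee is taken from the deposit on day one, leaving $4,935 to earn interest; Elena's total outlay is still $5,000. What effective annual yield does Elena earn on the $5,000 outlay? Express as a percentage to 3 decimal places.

Value after one year: 4,935 × (1 + 0.0729/52)^52 = 4,935 × 1.075568 = $5,307.93.
Effective yield on the $5,000 outlay: 5,307.93 / 5,000 − 1 = 0.061586 = 6.159%.

6.159%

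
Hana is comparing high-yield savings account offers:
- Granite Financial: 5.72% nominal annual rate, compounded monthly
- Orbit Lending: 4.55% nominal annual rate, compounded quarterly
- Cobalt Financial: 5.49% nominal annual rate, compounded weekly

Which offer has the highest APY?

Granite Financial: (1 + 0.0572/12)^12 − 1 = 5.872%
Orbit Lending: (1 + 0.0455/4)^4 − 1 = 4.628%
Cobalt Financial: (1 + 0.0549/52)^52 − 1 = 5.640%
The highest effective annual rate is Granite Financial at 5.872%.

Granite Financial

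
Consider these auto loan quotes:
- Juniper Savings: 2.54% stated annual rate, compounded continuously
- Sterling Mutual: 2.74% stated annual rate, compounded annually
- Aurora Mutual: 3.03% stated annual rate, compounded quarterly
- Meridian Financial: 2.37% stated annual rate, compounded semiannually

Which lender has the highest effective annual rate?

Juniper Savings: e^0.0254 − 1 = 2.573%
Sterling Mutual: compounded annually, EAR = 2.740%
Aurora Mutual: (1 + 0.0303/4)^4 − 1 = 3.065%
Meridian Financial: (1 + 0.0237/2)^2 − 1 = 2.384%
The highest effective annual rate is Aurora Mutual at 3.065%.

Aurora Mutual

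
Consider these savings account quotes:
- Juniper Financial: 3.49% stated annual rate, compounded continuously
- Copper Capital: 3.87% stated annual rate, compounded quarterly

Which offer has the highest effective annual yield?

Copper Capital

Juniper Financial: e^0.0349 − 1 = 3.552%
Copper Capital: (1 + 0.0387/4)^4 − 1 = 3.927%
The highest effective annual rate is Copper Capital at 3.927%.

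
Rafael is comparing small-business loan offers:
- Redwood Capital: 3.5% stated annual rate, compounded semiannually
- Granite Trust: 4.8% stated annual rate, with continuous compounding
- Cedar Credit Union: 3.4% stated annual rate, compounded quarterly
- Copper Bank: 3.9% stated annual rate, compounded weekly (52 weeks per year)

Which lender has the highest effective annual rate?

Redwood Capital: (1 + 0.035/2)^2 − 1 = 3.531%
Granite Trust: e^0.048 − 1 = 4.917%
Cedar Credit Union: (1 + 0.034/4)^4 − 1 = 3.444%
Copper Bank: (1 + 0.039/52)^52 − 1 = 3.976%
The highest effective annual rate is Granite Trust at 4.917%.

Granite Trust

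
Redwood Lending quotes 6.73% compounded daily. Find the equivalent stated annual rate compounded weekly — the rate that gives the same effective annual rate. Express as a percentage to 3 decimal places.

EAR = (1 + 0.0673/365)^365 − 1 = 0.069610.
Solve (1 + r/52)^52 = 1.069610: r/52 = 1.069610^(1/52) − 1 = 0.001295, so r = 0.067337 = 6.734%.

6.734%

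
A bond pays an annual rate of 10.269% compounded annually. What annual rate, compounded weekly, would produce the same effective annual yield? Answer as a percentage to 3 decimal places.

Compounded annually, EAR = nominal = 0.102690.
Solve (1 + r/52)^52 = 1.102690: r/52 = 1.102690^(1/52) − 1 = 0.001882, so r = 0.097845 = 9.784%.

9.784%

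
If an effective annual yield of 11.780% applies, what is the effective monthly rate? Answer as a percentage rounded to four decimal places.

The per-month rate i satisfies (1 + i)^12 = 1 + 0.11780.
i = 1.11780^(1/12) − 1 = 0.0093234 = 0.9323%.

0.9323%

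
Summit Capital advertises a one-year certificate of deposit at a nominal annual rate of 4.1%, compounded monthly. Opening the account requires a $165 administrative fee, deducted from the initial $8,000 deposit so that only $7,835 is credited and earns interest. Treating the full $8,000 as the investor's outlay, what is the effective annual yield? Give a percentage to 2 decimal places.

2.03%

Value after one year: 7,835 × (1 + 0.041/12)^12 = 7,835 × 1.041779 = $8,162.34.
Effective yield on the $8,000 outlay: 8,162.34 / 8,000 − 1 = 0.020293 = 2.03%.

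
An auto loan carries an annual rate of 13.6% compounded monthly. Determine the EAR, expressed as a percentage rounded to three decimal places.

14.481%

EAR = (1 + 0.136/12)^12 − 1.
= (1 + 0.011333)^12 − 1 = 1.144806 − 1 = 14.481%.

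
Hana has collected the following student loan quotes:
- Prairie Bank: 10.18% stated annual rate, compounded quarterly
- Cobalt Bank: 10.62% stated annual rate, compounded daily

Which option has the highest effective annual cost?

Prairie Bank: (1 + 0.1018/4)^4 − 1 = 10.575%
Cobalt Bank: (1 + 0.1062/365)^365 − 1 = 11.203%
The highest effective annual rate is Cobalt Bank at 11.203%.

Cobalt Bank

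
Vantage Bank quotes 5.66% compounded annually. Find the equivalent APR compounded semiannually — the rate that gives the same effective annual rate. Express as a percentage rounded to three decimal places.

5.582%

Compounded annually, EAR = nominal = 0.056600.
Solve (1 + r/2)^2 = 1.056600: r/2 = 1.056600^(1/2) − 1 = 0.027911, so r = 0.055821 = 5.582%.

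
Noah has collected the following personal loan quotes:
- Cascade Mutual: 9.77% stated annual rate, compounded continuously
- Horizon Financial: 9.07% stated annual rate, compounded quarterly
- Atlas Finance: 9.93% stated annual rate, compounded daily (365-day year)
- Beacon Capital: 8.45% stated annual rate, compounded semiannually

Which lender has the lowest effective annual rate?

Beacon Capital

Cascade Mutual: e^0.0977 − 1 = 10.263%
Horizon Financial: (1 + 0.0907/4)^4 − 1 = 9.383%
Atlas Finance: (1 + 0.0993/365)^365 − 1 = 10.438%
Beacon Capital: (1 + 0.0845/2)^2 − 1 = 8.629%
The lowest effective annual rate is Beacon Capital at 8.629%.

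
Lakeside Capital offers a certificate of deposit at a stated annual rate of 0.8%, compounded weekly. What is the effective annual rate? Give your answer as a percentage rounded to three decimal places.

0.803%

EAR = (1 + 0.008/52)^52 − 1.
= 1.008031 − 1 = 0.803%.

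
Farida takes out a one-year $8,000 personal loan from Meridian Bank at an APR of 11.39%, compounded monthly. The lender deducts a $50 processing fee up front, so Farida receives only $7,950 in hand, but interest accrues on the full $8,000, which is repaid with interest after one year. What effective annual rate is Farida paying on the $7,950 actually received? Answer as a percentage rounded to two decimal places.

12.71%

Amount owed after one year: 8,000 × (1 + 0.1139/12)^12 = 8,000 × 1.120038 = $8,960.31.
Effective rate on net proceeds: 8,960.31 / 7,950 − 1 = 0.127083 = 12.71%.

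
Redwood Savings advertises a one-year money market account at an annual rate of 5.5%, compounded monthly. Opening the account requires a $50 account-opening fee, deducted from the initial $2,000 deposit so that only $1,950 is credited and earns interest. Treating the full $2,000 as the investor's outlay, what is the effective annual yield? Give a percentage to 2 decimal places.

3.00%

Value after one year: 1,950 × (1 + 0.055/12)^12 = 1,950 × 1.056408 = $2,060.00.
Effective yield on the $2,000 outlay: 2,060.00 / 2,000 − 1 = 0.029998 = 3.00%.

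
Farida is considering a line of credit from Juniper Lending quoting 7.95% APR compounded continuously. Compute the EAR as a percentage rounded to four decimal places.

8.2746%

With continuous compounding, EAR = e^0.0795 − 1.
e^0.0795 = 1.082746, so EAR = 0.082746 = 8.2746%.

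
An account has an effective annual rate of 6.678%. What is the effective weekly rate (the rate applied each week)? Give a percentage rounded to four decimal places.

The per-week rate i satisfies (1 + i)^52 = 1 + 0.06678.
i = 1.06678^(1/52) − 1 = 0.0012439 = 0.1244%.

0.1244%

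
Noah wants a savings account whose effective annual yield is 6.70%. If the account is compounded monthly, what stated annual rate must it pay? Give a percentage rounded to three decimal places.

(1 + r/12)^12 − 1 = 0.0670, so 1 + r/12 = 1.0670^(1/12).
r/12 = 0.005419, so r = 0.065027 = 6.503%.

6.503%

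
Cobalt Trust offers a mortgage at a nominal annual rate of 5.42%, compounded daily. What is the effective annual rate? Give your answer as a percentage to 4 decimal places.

EAR = (1 + 0.0542/365)^365 − 1.
= (1 + 0.000148)^365 − 1 = 1.055691 − 1 = 5.5691%.

5.5691%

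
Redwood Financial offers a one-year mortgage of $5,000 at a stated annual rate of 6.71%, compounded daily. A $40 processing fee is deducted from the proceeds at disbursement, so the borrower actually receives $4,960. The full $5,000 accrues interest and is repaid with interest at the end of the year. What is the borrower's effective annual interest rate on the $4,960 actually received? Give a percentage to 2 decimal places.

Amount owed after one year: 5,000 × (1 + 0.0671/365)^365 = 5,000 × 1.069396 = $5,346.98.
Effective rate on net proceeds: 5,346.98 / 4,960 − 1 = 0.078020 = 7.80%.

7.80%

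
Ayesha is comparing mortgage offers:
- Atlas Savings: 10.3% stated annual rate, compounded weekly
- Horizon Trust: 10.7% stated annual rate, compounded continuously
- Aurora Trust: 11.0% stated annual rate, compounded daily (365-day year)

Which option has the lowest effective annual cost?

Atlas Savings: (1 + 0.103/52)^52 − 1 = 10.838%
Horizon Trust: e^0.107 − 1 = 11.293%
Aurora Trust: (1 + 0.110/365)^365 − 1 = 11.626%
The lowest effective annual rate is Atlas Savings at 10.838%.

Atlas Savings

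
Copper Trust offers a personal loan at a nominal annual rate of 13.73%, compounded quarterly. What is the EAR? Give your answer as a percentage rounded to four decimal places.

EAR = (1 + 0.1373/4)^4 − 1.
= (1 + 0.034325)^4 − 1 = 1.144532 − 1 = 14.4532%.

14.4532%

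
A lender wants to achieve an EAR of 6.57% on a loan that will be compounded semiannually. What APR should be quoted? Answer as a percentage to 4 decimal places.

(1 + r/2)^2 − 1 = 0.0657, so 1 + r/2 = 1.0657^(1/2).
r/2 = 0.032327, so r = 0.064655 = 6.4655%.

6.4655%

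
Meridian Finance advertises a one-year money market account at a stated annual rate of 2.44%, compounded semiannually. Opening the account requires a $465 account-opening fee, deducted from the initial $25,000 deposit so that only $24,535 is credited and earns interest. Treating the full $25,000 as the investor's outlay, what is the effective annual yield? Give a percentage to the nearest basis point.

0.55%

Value after one year: 24,535 × (1 + 0.0244/2)^2 = 24,535 × 1.024549 = $25,137.31.
Effective yield on the $25,000 outlay: 25,137.31 / 25,000 − 1 = 0.005492 = 0.55%.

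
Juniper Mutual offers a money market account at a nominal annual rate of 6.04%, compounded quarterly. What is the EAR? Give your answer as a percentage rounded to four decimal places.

EAR = (1 + 0.0604/4)^4 − 1.
= (1 + 0.015100)^4 − 1 = 1.061782 − 1 = 6.1782%.

6.1782%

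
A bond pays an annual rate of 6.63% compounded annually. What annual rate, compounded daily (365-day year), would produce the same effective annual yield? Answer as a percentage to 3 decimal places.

Compounded annually, EAR = nominal = 0.066300.
Solve (1 + r/365)^365 = 1.066300: r/365 = 1.066300^(1/365) − 1 = 0.000176, so r = 0.064200 = 6.420%.

6.420%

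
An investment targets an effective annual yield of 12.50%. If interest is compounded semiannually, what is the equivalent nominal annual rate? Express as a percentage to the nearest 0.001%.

(1 + r/2)^2 − 1 = 0.1250, so 1 + r/2 = 1.1250^(1/2).
r/2 = 0.060660, so r = 0.121320 = 12.132%.

12.132%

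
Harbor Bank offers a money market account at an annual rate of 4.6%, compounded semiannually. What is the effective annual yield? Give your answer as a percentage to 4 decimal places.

4.6529%

EAR = (1 + 0.046/2)^2 − 1.
= (1 + 0.023000)^2 − 1 = 1.046529 − 1 = 4.6529%.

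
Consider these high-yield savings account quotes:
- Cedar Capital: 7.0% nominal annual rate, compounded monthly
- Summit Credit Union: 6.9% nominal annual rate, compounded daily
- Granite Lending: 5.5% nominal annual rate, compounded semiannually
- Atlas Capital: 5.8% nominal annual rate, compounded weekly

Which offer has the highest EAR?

Cedar Capital: (1 + 0.070/12)^12 − 1 = 7.229%
Summit Credit Union: (1 + 0.069/365)^365 − 1 = 7.143%
Granite Lending: (1 + 0.055/2)^2 − 1 = 5.576%
Atlas Capital: (1 + 0.058/52)^52 − 1 = 5.968%
The highest effective annual rate is Cedar Capital at 7.229%.

Cedar Capital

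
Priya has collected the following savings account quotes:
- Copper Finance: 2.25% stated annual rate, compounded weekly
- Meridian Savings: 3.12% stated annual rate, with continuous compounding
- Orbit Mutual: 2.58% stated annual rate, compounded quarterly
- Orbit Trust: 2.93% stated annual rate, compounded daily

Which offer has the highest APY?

Meridian Savings

Copper Finance: (1 + 0.0225/52)^52 − 1 = 2.275%
Meridian Savings: e^0.0312 − 1 = 3.169%
Orbit Mutual: (1 + 0.0258/4)^4 − 1 = 2.605%
Orbit Trust: (1 + 0.0293/365)^365 − 1 = 2.973%
The highest effective annual rate is Meridian Savings at 3.169%.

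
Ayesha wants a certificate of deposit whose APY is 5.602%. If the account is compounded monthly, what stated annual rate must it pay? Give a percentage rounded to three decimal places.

(1 + r/12)^12 − 1 = 0.05602, so 1 + r/12 = 1.05602^(1/12).
r/12 = 0.004553, so r = 0.054631 = 5.463%.

5.463%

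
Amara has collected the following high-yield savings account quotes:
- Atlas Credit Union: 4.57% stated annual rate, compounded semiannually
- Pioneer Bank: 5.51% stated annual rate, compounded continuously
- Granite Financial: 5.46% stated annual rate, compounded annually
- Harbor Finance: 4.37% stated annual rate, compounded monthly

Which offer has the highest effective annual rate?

Pioneer Bank

Atlas Credit Union: (1 + 0.0457/2)^2 − 1 = 4.622%
Pioneer Bank: e^0.0551 − 1 = 5.665%
Granite Financial: compounded annually, EAR = 5.460%
Harbor Finance: (1 + 0.0437/12)^12 − 1 = 4.459%
The highest effective annual rate is Pioneer Bank at 5.665%.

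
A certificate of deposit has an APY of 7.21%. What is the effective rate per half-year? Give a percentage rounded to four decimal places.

3.5423%

The per-half-year rate i satisfies (1 + i)^2 = 1 + 0.0721.
i = 1.0721^(1/2) − 1 = 0.0354226 = 3.5423%.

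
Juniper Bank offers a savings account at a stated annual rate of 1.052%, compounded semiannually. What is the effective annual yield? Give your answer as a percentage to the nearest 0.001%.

1.055%

EAR = (1 + 0.01052/2)^2 − 1.
= 1.010548 − 1 = 1.055%.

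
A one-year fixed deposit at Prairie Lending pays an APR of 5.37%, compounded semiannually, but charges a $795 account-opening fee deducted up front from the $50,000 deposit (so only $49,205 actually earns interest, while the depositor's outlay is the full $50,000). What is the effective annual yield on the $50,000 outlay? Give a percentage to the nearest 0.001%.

Value after one year: 49,205 × (1 + 0.0537/2)^2 = 49,205 × 1.054421 = $51,882.78.
Effective yield on the $50,000 outlay: 51,882.78 / 50,000 − 1 = 0.037656 = 3.766%.

3.766%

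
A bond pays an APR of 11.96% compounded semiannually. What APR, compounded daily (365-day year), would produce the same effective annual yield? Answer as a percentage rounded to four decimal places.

EAR = (1 + 0.1196/2)^2 − 1 = 0.123176.
Solve (1 + r/365)^365 = 1.123176: r/365 = 1.123176^(1/365) − 1 = 0.000318, so r = 0.116179 = 11.6179%.

11.6179%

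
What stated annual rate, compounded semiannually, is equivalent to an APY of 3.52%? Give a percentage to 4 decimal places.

(1 + r/2)^2 − 1 = 0.0352, so 1 + r/2 = 1.0352^(1/2).
r/2 = 0.017448, so r = 0.034896 = 3.4896%.

3.4896%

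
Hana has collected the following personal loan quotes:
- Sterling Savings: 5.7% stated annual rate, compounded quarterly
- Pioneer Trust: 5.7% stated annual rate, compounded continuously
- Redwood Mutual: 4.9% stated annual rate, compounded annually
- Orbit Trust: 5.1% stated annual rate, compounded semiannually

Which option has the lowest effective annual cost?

Sterling Savings: (1 + 0.057/4)^4 − 1 = 5.823%
Pioneer Trust: e^0.057 − 1 = 5.866%
Redwood Mutual: compounded annually, EAR = 4.900%
Orbit Trust: (1 + 0.051/2)^2 − 1 = 5.165%
The lowest effective annual rate is Redwood Mutual at 4.900%.

Redwood Mutual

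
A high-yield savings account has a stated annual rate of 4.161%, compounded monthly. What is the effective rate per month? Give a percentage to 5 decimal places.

With a nominal annual rate compounded monthly, the periodic rate is the nominal rate divided by 12.
i = 0.04161 / 12 = 0.0034675 = 0.34675%.

0.34675%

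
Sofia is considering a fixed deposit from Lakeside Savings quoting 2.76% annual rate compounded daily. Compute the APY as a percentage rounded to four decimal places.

EAR = (1 + 0.0276/365)^365 − 1.
= (1 + 0.000076)^365 − 1 = 1.027983 − 1 = 2.7983%.

2.7983%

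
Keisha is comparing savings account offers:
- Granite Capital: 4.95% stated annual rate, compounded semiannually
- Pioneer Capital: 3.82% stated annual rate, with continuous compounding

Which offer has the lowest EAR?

Pioneer Capital

Granite Capital: (1 + 0.0495/2)^2 − 1 = 5.011%
Pioneer Capital: e^0.0382 − 1 = 3.894%
The lowest effective annual rate is Pioneer Capital at 3.894%.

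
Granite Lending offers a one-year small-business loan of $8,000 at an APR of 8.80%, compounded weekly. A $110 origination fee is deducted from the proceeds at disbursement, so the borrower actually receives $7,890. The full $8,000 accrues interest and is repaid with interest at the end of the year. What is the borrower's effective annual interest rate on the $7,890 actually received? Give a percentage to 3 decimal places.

Amount owed after one year: 8,000 × (1 + 0.0880/52)^52 = 8,000 × 1.091907 = $8,735.26.
Effective rate on net proceeds: 8,735.26 / 7,890 − 1 = 0.107130 = 10.713%.

10.713%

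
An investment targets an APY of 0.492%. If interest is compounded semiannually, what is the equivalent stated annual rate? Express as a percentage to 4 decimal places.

(1 + r/2)^2 − 1 = 0.00492, so 1 + r/2 = 1.00492^(1/2).
r/2 = 0.002457, so r = 0.004914 = 0.4914%.

0.4914%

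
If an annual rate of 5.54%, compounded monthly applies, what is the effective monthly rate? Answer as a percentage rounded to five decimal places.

With a nominal annual rate compounded monthly, the periodic rate is the nominal rate divided by 12.
i = 0.0554 / 12 = 0.0046167 = 0.46167%.

0.46167%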